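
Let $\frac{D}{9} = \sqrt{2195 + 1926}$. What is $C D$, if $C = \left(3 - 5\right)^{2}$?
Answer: $36 \sqrt{4121} \approx 2311.0$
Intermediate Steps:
$D = 9 \sqrt{4121}$ ($D = 9 \sqrt{2195 + 1926} = 9 \sqrt{4121} \approx 577.75$)
$C = 4$ ($C = \left(-2\right)^{2} = 4$)
$C D = 4 \cdot 9 \sqrt{4121} = 36 \sqrt{4121}$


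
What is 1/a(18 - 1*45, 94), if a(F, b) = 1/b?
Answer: 94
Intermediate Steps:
1/a(18 - 1*45, 94) = 1/(1/94) = 94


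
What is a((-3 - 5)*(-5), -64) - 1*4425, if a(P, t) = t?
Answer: -4489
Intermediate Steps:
a((-3 - 5)*(-5), -64) - 1*4425 = -64 - 1*4425 = -64 - 4425 = -4489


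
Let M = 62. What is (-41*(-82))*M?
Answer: 208444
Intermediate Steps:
(-41*(-82))*M = -41*(-82)*62 = 3362*62 = 208444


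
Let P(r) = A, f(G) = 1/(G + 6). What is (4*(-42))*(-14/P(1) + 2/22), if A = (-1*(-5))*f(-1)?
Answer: 25704/11 ≈ 2336.7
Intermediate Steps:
f(G) = 1/(6 + G)
A = 1 (A = (-1*(-5))/(6 - 1) = 5/5 = 5*(⅕) = 1)
P(r) = 1
(4*(-42))*(-14/P(1) + 2/22) = (4*(-42))*(-14/1 + 2/22) = -168*(-14*1 + 2*(1/22)) = -168*(-14 + 1/11) = -168*(-153/11) = 25704/11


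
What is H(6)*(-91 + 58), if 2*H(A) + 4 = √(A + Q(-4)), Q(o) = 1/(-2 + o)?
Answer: 66 - 11*√210/4 ≈ 26.149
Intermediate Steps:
H(A) = -2 + √(-⅙ + A)/2 (H(A) = -2 + √(A + 1/(-2 - 4))/2 = -2 + √(A + 1/(-6))/2 = -2 + √(A - ⅙)/2 = -2 + √(-⅙ + A)/2)
H(6)*(-91 + 58) = (-2 + √(-6 + 36*6)/12)*(-91 + 58) = (-2 + √(-6 + 216)/12)*(-33) = (-2 + √210/12)*(-33) = 66 - 11*√210/4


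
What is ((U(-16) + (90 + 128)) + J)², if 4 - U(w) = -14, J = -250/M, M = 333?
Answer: 6136842244/110889 ≈ 55342.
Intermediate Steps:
J = -250/333 ≈ -0.75075
U(w) = 18 (U(w) = 4 - 1*(-14) = 4 + 14 = 18)
((U(-16) + (90 + 128)) + J)² = ((18 + (90 + 128)) - 250/333)² = ((18 + 218) - 250/333)² = (236 - 250/333)² = (78338/333)² = 6136842244/110889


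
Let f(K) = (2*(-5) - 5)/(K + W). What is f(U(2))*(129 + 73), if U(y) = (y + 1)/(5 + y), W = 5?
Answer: -10605/19 ≈ -558.16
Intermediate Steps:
U(y) = (1 + y)/(5 + y)
f(K) = -15/(5 + K) (f(K) = (2*(-5) - 5)/(K + 5) = (-10 - 5)/(5 + K) = -15/(5 + K))
f(U(2))*(129 + 73) = (-15/(5 + (1 + 2)/(5 + 2)))*(129 + 73) = -15/(5 + 3/7)*202 = -15/38/7*202 = -15*7/38*202 = -105/38*202 = -10605/19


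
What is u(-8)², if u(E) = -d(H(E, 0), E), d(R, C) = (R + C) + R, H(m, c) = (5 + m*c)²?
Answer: 1764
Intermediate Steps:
H(m, c) = (5 + c*m)²
d(R, C) = C + 2*R (d(R, C) = (C + R) + R = C + 2*R)
u(E) = -50 - E (u(E) = -(E + 2*(5 + 0*E)²) = -(E + 2*(5 + 0)²) = -(E + 2*5²) = -(E + 2*25) = -(E + 50) = -(50 + E) = -50 - E)
u(-8)² = (-50 - 1*(-8))² = (-50 + 8)² = (-42)² = 1764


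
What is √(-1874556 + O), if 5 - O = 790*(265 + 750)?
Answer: I*√2676401 ≈ 1636.0*I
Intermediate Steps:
O = -801845 (O = 5 - 790*(265 + 750) = 5 - 790*1015 = 5 - 1*801850 = 5 - 801850 = -801845)
√(-1874556 + O) = √(-1874556 - 801845) = √(-2676401) = I*√2676401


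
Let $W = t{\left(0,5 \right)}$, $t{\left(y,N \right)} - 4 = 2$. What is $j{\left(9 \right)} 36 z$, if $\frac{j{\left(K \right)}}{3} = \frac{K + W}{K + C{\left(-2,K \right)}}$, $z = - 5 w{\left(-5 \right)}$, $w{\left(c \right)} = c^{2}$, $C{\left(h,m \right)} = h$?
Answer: $- \frac{202500}{7} \approx -28929.0$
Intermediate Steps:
$t{\left(y,N \right)} = 6$ ($t{\left(y,N \right)} = 4 + 2 = 6$)
$W = 6$
$z = -125$ ($z = - 5 \left(-5\right)^{2} = \left(-5\right) 25 = -125$)
$j{\left(K \right)} = \frac{3 \left(6 + K\right)}{-2 + K}$ ($j{\left(K \right)} = 3 \frac{K + 6}{K - 2} = 3 \frac{6 + K}{-2 + K} = \frac{3 \left(6 + K\right)}{-2 + K}$)
$j{\left(9 \right)} 36 z = \frac{3 \left(6 + 9\right)}{-2 + 9} \cdot 36 \left(-125\right) = 3 \cdot \frac{1}{7} \cdot 15 \cdot 36 \left(-125\right) = \frac{45}{7} \cdot 36 \left(-125\right) = \frac{1620}{7} \left(-125\right) = - \frac{202500}{7}$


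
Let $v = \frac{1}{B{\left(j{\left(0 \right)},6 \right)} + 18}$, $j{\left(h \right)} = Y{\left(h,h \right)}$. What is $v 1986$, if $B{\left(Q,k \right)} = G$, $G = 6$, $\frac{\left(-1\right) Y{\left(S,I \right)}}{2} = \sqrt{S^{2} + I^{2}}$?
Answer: $\frac{331}{4} \approx 82.75$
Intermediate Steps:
$Y{\left(S,I \right)} = - 2 \sqrt{I^{2} + S^{2}}$ ($Y{\left(S,I \right)} = - 2 \sqrt{S^{2} + I^{2}} = - 2 \sqrt{I^{2} + S^{2}}$)
$j{\left(h \right)} = - 2 \sqrt{2} \sqrt{h^{2}}$ ($j{\left(h \right)} = - 2 \sqrt{h^{2} + h^{2}} = - 2 \sqrt{2 h^{2}} = - 2 \sqrt{2} \sqrt{h^{2}}$)
$B{\left(Q,k \right)} = 6$
$v = \frac{1}{24}$ ($v = \frac{1}{6 + 18} = \frac{1}{24} \approx 0.041667$)
$v 1986 = \frac{1}{24} \cdot 1986 = \frac{331}{4}$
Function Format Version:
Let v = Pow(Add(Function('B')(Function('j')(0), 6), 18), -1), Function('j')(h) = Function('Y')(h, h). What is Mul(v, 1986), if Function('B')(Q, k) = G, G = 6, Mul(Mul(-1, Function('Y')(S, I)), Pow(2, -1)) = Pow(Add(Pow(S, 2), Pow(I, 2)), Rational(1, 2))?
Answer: Rational(331, 4) ≈ 82.750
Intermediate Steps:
Function('Y')(S, I) = Mul(-2, Pow(Add(Pow(I, 2), Pow(S, 2)), Rational(1, 2))) (Function('Y')(S, I) = Mul(-2, Pow(Add(Pow(S, 2), Pow(I, 2)), Rational(1, 2))) = Mul(-2, Pow(Add(Pow(I, 2), Pow(S, 2)), Rational(1, 2))))
Function('j')(h) = Mul(-2, Pow(2, Rational(1, 2)), Pow(Pow(h, 2), Rational(1, 2))) (Function('j')(h) = Mul(-2, Pow(Add(Pow(h, 2), Pow(h, 2)), Rational(1, 2))) = Mul(-2, Pow(Mul(2, Pow(h, 2)), Rational(1, 2))) = Mul(-2, Mul(Pow(2, Rational(1, 2)), Pow(Pow(h, 2), Rational(1, 2)))) = Mul(-2, Pow(2, Rational(1, 2)), Pow(Pow(h, 2), Rational(1, 2))))
Function('B')(Q, k) = 6
v = Rational(1, 24) (v = Pow(Add(6, 18), -1) = Pow(24, -1) = Rational(1, 24) ≈ 0.041667)
Mul(v, 1986) = Mul(Rational(1, 24), 1986) = Rational(331, 4)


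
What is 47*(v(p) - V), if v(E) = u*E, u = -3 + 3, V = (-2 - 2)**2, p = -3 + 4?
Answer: -752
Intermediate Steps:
p = 1
V = 16 (V = (-4)**2 = 16)
u = 0
v(E) = 0 (v(E) = 0*E = 0)
47*(v(p) - V) = 47*(0 - 1*16) = 47*(0 - 16) = 47*(-16) = -752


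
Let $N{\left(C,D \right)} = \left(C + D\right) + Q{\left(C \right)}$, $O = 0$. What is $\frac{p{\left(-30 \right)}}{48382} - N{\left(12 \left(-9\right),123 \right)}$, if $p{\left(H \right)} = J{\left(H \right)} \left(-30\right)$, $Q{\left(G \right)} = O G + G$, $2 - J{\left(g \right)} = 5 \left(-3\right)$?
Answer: $\frac{132324}{1423} \approx 92.99$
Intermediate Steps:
$J{\left(g \right)} = 17$ ($J{\left(g \right)} = 2 - 5 \left(-3\right) = 2 - -15 = 2 + 15 = 17$)
$Q{\left(G \right)} = G$ ($Q{\left(G \right)} = 0 G + G = 0 + G = G$)
$p{\left(H \right)} = -510$ ($p{\left(H \right)} = 17 \left(-30\right) = -510$)
$N{\left(C,D \right)} = D + 2 C$ ($N{\left(C,D \right)} = \left(C + D\right) + C = D + 2 C$)
$\frac{p{\left(-30 \right)}}{48382} - N{\left(12 \left(-9\right),123 \right)} = - \frac{510}{48382} - \left(123 + 2 \cdot 12 \left(-9\right)\right) = \left(-510\right) \frac{1}{48382} - \left(123 + 2 \left(-108\right)\right) = - \frac{15}{1423} - \left(123 - 216\right) = - \frac{15}{1423} - -93 = - \frac{15}{1423} + 93 = \frac{132324}{1423}$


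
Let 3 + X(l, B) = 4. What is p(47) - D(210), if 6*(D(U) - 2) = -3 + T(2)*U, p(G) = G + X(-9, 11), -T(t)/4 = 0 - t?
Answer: -467/2 ≈ -233.50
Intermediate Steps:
T(t) = 4*t (T(t) = -4*(0 - t) = -(-4)*t = 4*t)
X(l, B) = 1 (X(l, B) = -3 + 4 = 1)
p(G) = 1 + G (p(G) = G + 1 = 1 + G)
D(U) = 3/2 + 4*U/3 (D(U) = 2 + (-3 + (4*2)*U)/6 = 2 + (-3 + 8*U)/6 = 2 + (-½ + 4*U/3) = 3/2 + 4*U/3)
p(47) - D(210) = (1 + 47) - (3/2 + (4/3)*210) = 48 - (3/2 + 280) = 48 - 1*563/2 = 48 - 563/2 = -467/2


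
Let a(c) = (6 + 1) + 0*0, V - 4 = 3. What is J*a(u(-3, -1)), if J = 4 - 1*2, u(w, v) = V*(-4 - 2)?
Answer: 14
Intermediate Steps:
V = 7 (V = 4 + 3 = 7)
u(w, v) = -42 (u(w, v) = 7*(-4 - 2) = 7*(-6) = -42)
a(c) = 7 (a(c) = 7 + 0 = 7)
J = 2 (J = 4 - 2 = 2)
J*a(u(-3, -1)) = 2*7 = 14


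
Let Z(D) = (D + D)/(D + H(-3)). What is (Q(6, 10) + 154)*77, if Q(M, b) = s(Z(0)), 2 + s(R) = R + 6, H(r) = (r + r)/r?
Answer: 12166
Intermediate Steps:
H(r) = 2 (H(r) = (2*r)/r = 2)
Z(D) = 2*D/(2 + D) (Z(D) = (D + D)/(D + 2) = (2*D)/(2 + D) = 2*D/(2 + D))
s(R) = 4 + R (s(R) = -2 + (R + 6) = -2 + (6 + R) = 4 + R)
Q(M, b) = 4 (Q(M, b) = 4 + 2*0/(2 + 0) = 4 + 2*0/2 = 4 + 2*0*(½) = 4 + 0 = 4)
(Q(6, 10) + 154)*77 = (4 + 154)*77 = 158*77 = 12166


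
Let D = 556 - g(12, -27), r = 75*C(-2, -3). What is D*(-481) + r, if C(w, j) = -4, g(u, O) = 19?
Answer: -258597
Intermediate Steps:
r = -300 (r = 75*(-4) = -300)
D = 537 (D = 556 - 1*19 = 556 - 19 = 537)
D*(-481) + r = 537*(-481) - 300 = -258297 - 300 = -258597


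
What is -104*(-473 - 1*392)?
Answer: 89960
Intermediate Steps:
-104*(-473 - 1*392) = -104*(-473 - 392) = -104*(-865) = 89960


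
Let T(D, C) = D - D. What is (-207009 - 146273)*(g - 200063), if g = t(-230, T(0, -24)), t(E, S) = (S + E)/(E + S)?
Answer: 70678303484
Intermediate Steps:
T(D, C) = 0
t(E, S) = 1 (t(E, S) = (E + S)/(E + S) = 1)
g = 1
(-207009 - 146273)*(g - 200063) = (-207009 - 146273)*(1 - 200063) = -353282*(-200062) = 70678303484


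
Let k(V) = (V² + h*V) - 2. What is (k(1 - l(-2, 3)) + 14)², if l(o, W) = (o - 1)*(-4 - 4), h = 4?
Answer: 201601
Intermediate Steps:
l(o, W) = 8 - 8*o (l(o, W) = (-1 + o)*(-8) = 8 - 8*o)
k(V) = -2 + V² + 4*V (k(V) = (V² + 4*V) - 2 = -2 + V² + 4*V)
(k(1 - l(-2, 3)) + 14)² = ((-2 + (1 - (8 - 8*(-2)))² + 4*(1 - (8 - 8*(-2)))) + 14)² = ((-2 + (1 - (8 + 16))² + 4*(1 - (8 + 16))) + 14)² = ((-2 + (1 - 1*24)² + 4*(1 - 1*24)) + 14)² = ((-2 + (1 - 24)² + 4*(1 - 24)) + 14)² = ((-2 + (-23)² + 4*(-23)) + 14)² = ((-2 + 529 - 92) + 14)² = (435 + 14)² = 449² = 201601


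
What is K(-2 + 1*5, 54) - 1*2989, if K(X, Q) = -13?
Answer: -3002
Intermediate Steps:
K(-2 + 1*5, 54) - 1*2989 = -13 - 1*2989 = -13 - 2989 = -3002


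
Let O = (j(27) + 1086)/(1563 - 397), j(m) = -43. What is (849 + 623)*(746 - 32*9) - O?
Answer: 786088173/1166 ≈ 6.7418e+5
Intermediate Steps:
O = 1043/1166 (O = (-43 + 1086)/(1563 - 397) = 1043/1166 ≈ 0.89451)
(849 + 623)*(746 - 32*9) - O = (849 + 623)*(746 - 32*9) - 1*1043/1166 = 1472*(746 - 288) - 1043/1166 = 1472*458 - 1043/1166 = 674176 - 1043/1166 = 786088173/1166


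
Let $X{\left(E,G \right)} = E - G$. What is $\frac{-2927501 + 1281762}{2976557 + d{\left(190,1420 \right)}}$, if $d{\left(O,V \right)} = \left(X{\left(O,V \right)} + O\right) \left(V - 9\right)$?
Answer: $- \frac{1645739}{1509117} \approx -1.0905$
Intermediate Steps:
$d{\left(O,V \right)} = \left(-9 + V\right) \left(- V + 2 O\right)$ ($d{\left(O,V \right)} = \left(\left(O - V\right) + O\right) \left(V - 9\right) = \left(- V + 2 O\right) \left(-9 + V\right) = \left(-9 + V\right) \left(- V + 2 O\right)$)
$\frac{-2927501 + 1281762}{2976557 + d{\left(190,1420 \right)}} = \frac{-2927501 + 1281762}{2976557 + \left(\left(-18\right) 190 + 9 \cdot 1420 + 190 \cdot 1420 + 1420 \left(190 - 1420\right)\right)} = - \frac{1645739}{2976557 + \left(-3420 + 12780 + 269800 + 1420 \left(190 - 1420\right)\right)} = - \frac{1645739}{2976557 + \left(-3420 + 12780 + 269800 + 1420 \left(-1230\right)\right)} = - \frac{1645739}{2976557 + \left(-3420 + 12780 + 269800 - 1746600\right)} = - \frac{1645739}{2976557 - 1467440} = - \frac{1645739}{1509117}$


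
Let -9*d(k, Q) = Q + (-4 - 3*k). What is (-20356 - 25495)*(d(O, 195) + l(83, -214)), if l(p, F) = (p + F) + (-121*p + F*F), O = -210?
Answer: -14662095227/9 ≈ -1.6291e+9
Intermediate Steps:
l(p, F) = F + F**2 - 120*p (l(p, F) = (F + p) + (-121*p + F**2) = (F + p) + (F**2 - 121*p) = F + F**2 - 120*p)
d(k, Q) = 4/9 - Q/9 + k/3 (d(k, Q) = -(Q + (-4 - 3*k))/9 = -(-4 + Q - 3*k)/9 = 4/9 - Q/9 + k/3)
(-20356 - 25495)*(d(O, 195) + l(83, -214)) = (-20356 - 25495)*((4/9 - 1/9*195 + (1/3)*(-210)) + (-214 + (-214)**2 - 120*83)) = -45851*((4/9 - 65/3 - 70) + (-214 + 45796 - 9960)) = -45851*(-821/9 + 35622) = -45851*319777/9 = -14662095227/9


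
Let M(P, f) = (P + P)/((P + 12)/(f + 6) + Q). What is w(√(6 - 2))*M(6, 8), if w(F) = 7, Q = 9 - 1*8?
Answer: 147/4 ≈ 36.750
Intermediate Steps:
Q = 1 (Q = 9 - 8 = 1)
M(P, f) = 2*P/(1 + (12 + P)/(6 + f)) (M(P, f) = (P + P)/((P + 12)/(f + 6) + 1) = (2*P)/((12 + P)/(6 + f) + 1) = (2*P)/(1 + (12 + P)/(6 + f)) = 2*P/(1 + (12 + P)/(6 + f)))
w(√(6 - 2))*M(6, 8) = 7*(2*6*(6 + 8)/(18 + 6 + 8)) = 7*(2*6*14/32) = 7*(2*6*(1/32)*14) = 7*(21/4) = 147/4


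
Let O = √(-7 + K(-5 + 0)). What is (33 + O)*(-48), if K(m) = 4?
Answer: -1584 - 48*I*√3 ≈ -1584.0 - 83.138*I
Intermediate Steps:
O = I*√3 (O = √(-7 + 4) = √(-3) = I*√3 ≈ 1.732*I)
(33 + O)*(-48) = (33 + I*√3)*(-48) = -1584 - 48*I*√3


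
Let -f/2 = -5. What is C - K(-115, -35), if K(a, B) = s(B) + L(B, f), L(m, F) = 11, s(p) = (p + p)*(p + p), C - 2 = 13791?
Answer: 8882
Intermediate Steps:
C = 13793 (C = 2 + 13791 = 13793)
f = 10 (f = -2*(-5) = 10)
s(p) = 4*p**2 (s(p) = (2*p)*(2*p) = 4*p**2)
K(a, B) = 11 + 4*B**2 (K(a, B) = 4*B**2 + 11 = 11 + 4*B**2)
C - K(-115, -35) = 13793 - (11 + 4*(-35)**2) = 13793 - (11 + 4*1225) = 13793 - (11 + 4900) = 13793 - 1*4911 = 13793 - 4911 = 8882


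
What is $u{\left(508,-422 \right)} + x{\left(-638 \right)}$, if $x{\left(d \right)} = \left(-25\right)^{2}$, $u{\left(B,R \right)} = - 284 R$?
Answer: $120473$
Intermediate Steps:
$x{\left(d \right)} = 625$
$u{\left(508,-422 \right)} + x{\left(-638 \right)} = \left(-284\right) \left(-422\right) + 625 = 119848 + 625 = 120473$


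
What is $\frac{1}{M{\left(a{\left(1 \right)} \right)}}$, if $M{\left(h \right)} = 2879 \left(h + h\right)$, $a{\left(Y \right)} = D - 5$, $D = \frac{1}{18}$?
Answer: $- \frac{9}{256231} \approx -3.5125 \cdot 10^{-5}$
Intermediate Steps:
$D = \frac{1}{18} \approx 0.055556$
$a{\left(Y \right)} = - \frac{89}{18}$ ($a{\left(Y \right)} = \frac{1}{18} - 5 = - \frac{89}{18}$)
$M{\left(h \right)} = 5758 h$ ($M{\left(h \right)} = 2879 \cdot 2 h = 5758 h$)
$\frac{1}{M{\left(a{\left(1 \right)} \right)}} = \frac{1}{5758 \left(- \frac{89}{18}\right)} = \frac{1}{- \frac{256231}{9}} = - \frac{9}{256231}$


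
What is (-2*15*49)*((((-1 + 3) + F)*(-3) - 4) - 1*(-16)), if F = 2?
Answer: 0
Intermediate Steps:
(-2*15*49)*((((-1 + 3) + F)*(-3) - 4) - 1*(-16)) = (-2*15*49)*((((-1 + 3) + 2)*(-3) - 4) - 1*(-16)) = (-30*49)*(((2 + 2)*(-3) - 4) + 16) = -1470*((4*(-3) - 4) + 16) = -1470*((-12 - 4) + 16) = -1470*(-16 + 16) = -1470*0 = 0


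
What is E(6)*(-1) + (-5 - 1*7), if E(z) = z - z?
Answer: -12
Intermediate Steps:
E(z) = 0
E(6)*(-1) + (-5 - 1*7) = 0*(-1) + (-5 - 1*7) = 0 + (-5 - 7) = 0 - 12 = -12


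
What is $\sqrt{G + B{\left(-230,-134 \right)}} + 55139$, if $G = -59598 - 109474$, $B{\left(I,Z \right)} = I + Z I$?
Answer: $55139 + i \sqrt{138482} \approx 55139.0 + 372.13 i$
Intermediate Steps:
$B{\left(I,Z \right)} = I + I Z$
$G = -169072$
$\sqrt{G + B{\left(-230,-134 \right)}} + 55139 = \sqrt{-169072 - 230 \left(1 - 134\right)} + 55139 = \sqrt{-169072 - -30590} + 55139 = \sqrt{-169072 + 30590} + 55139 = \sqrt{-138482} + 55139 = i \sqrt{138482} + 55139 = 55139 + i \sqrt{138482}$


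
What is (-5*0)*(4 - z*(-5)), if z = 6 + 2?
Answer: 0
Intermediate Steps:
z = 8
(-5*0)*(4 - z*(-5)) = (-5*0)*(4 - 8*(-5)) = 0*(4 - 1*(-40)) = 0*(4 + 40) = 0*44 = 0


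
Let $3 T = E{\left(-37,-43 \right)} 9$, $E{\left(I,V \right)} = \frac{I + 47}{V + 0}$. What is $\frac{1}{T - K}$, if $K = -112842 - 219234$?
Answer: $\frac{43}{14279238} \approx 3.0114 \cdot 10^{-6}$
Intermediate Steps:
$K = -332076$ ($K = -112842 - 219234 = -332076$)
$E{\left(I,V \right)} = \frac{47 + I}{V}$
$T = - \frac{30}{43}$ ($T = \frac{\frac{47 - 37}{-43} \cdot 9}{3} = \frac{\left(- \frac{1}{43}\right) 10 \cdot 9}{3} = \frac{\left(- \frac{10}{43}\right) 9}{3} = \frac{1}{3} \left(- \frac{90}{43}\right) = - \frac{30}{43} \approx -0.69767$)
$\frac{1}{T - K} = \frac{1}{- \frac{30}{43} - -332076} = \frac{1}{- \frac{30}{43} + 332076} = \frac{1}{\frac{14279238}{43}} = \frac{43}{14279238}$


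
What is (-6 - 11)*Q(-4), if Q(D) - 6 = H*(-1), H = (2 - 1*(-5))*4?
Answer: 374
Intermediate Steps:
H = 28 (H = (2 + 5)*4 = 7*4 = 28)
Q(D) = -22 (Q(D) = 6 + 28*(-1) = 6 - 28 = -22)
(-6 - 11)*Q(-4) = (-6 - 11)*(-22) = -17*(-22) = 374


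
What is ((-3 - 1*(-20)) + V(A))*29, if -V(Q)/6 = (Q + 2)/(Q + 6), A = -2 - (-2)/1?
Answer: 435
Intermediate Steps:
A = 0 (A = -2 - (-2) = -2 - 1*(-2) = -2 + 2 = 0)
V(Q) = -6*(2 + Q)/(6 + Q) (V(Q) = -6*(Q + 2)/(Q + 6) = -6*(2 + Q)/(6 + Q))
((-3 - 1*(-20)) + V(A))*29 = ((-3 - 1*(-20)) + 6*(-2 - 1*0)/(6 + 0))*29 = ((-3 + 20) + 6*(-2 + 0)/6)*29 = (17 + 6*(1/6)*(-2))*29 = (17 - 2)*29 = 15*29 = 435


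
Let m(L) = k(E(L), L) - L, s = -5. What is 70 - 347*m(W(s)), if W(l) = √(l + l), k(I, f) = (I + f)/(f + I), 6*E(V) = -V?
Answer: -277 + 347*I*√10 ≈ -277.0 + 1097.3*I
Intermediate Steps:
E(V) = -V/6 (E(V) = (-V)/6 = -V/6)
k(I, f) = 1 (k(I, f) = (I + f)/(I + f) = 1)
W(l) = √2*√l (W(l) = √(2*l) = √2*√l)
m(L) = 1 - L
70 - 347*m(W(s)) = 70 - 347*(1 - √2*√(-5)) = 70 - 347*(1 - √2*I*√5) = 70 - 347*(1 - I*√10) = 70 + (-347 + 347*I*√10) = -277 + 347*I*√10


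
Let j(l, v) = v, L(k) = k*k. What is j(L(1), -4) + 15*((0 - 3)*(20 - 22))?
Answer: 86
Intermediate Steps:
L(k) = k²
j(L(1), -4) + 15*((0 - 3)*(20 - 22)) = -4 + 15*((0 - 3)*(20 - 22)) = -4 + 15*(-3*(-2)) = -4 + 15*6 = -4 + 90 = 86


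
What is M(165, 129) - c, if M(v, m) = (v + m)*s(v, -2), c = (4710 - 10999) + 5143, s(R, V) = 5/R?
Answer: 12704/11 ≈ 1154.9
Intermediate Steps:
c = -1146 (c = -6289 + 5143 = -1146)
M(v, m) = 5*(m + v)/v (M(v, m) = (v + m)*(5/v) = (m + v)*(5/v) = 5*(m + v)/v)
M(165, 129) - c = (5 + 5*129/165) - 1*(-1146) = (5 + 5*129*(1/165)) + 1146 = (5 + 43/11) + 1146 = 98/11 + 1146 = 12704/11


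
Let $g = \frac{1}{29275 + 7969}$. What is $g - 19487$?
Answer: $- \frac{725773827}{37244} \approx -19487.0$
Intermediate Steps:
$g = \frac{1}{37244} \approx 2.685 \cdot 10^{-5}$
$g - 19487 = \frac{1}{37244} - 19487 = - \frac{725773827}{37244}$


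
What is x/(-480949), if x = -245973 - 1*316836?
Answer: 562809/480949 ≈ 1.1702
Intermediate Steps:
x = -562809 (x = -245973 - 316836 = -562809)
x/(-480949) = -562809/(-480949) = -562809*(-1/480949) = 562809/480949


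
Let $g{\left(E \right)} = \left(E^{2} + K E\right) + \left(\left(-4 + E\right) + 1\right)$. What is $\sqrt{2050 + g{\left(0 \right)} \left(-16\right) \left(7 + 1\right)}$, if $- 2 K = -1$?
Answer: $\sqrt{2434} \approx 49.336$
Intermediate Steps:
$K = \frac{1}{2}$ ($K = \left(- \frac{1}{2}\right) \left(-1\right) = \frac{1}{2} \approx 0.5$)
$g{\left(E \right)} = -3 + E^{2} + \frac{3 E}{2}$ ($g{\left(E \right)} = \left(E^{2} + \frac{E}{2}\right) + \left(\left(-4 + E\right) + 1\right) = \left(E^{2} + \frac{E}{2}\right) + \left(-3 + E\right) = -3 + E^{2} + \frac{3 E}{2}$)
$\sqrt{2050 + g{\left(0 \right)} \left(-16\right) \left(7 + 1\right)} = \sqrt{2050 + \left(-3 + 0^{2} + \frac{3}{2} \cdot 0\right) \left(-16\right) \left(7 + 1\right)} = \sqrt{2050 + \left(-3 + 0 + 0\right) \left(-16\right) 8} = \sqrt{2050 + \left(-3\right) \left(-16\right) 8} = \sqrt{2050 + 48 \cdot 8} = \sqrt{2050 + 384} = \sqrt{2434}$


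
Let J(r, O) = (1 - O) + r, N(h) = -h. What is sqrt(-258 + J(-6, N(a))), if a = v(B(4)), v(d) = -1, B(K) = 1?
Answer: 2*I*sqrt(66) ≈ 16.248*I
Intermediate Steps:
a = -1
J(r, O) = 1 + r - O
sqrt(-258 + J(-6, N(a))) = sqrt(-258 + (1 - 6 - (-1)*(-1))) = sqrt(-258 + (1 - 6 - 1*1)) = sqrt(-258 + (1 - 6 - 1)) = sqrt(-258 - 6) = sqrt(-264) = 2*I*sqrt(66)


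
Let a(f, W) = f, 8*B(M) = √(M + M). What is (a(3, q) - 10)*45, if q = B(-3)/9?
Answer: -315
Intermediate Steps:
B(M) = √2*√M/8 (B(M) = √(M + M)/8 = √(2*M)/8 = (√2*√M)/8 = √2*√M/8)
q = I*√6/72 (q = (√2*√(-3)/8)/9 = (√2*(I*√3)/8)*(⅑) = (I*√6/8)*(⅑) = I*√6/72 ≈ 0.034021*I)
(a(3, q) - 10)*45 = (3 - 10)*45 = -7*45 = -315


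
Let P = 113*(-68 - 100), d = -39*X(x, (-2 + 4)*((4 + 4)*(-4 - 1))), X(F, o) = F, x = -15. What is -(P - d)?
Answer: 19569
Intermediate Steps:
d = 585 (d = -39*(-15) = 585)
P = -18984 (P = 113*(-168) = -18984)
-(P - d) = -(-18984 - 1*585) = -(-18984 - 585) = -1*(-19569) = 19569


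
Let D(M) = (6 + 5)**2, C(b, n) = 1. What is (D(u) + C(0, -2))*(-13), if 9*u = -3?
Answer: -1586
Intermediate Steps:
u = -1/3 (u = (1/9)*(-3) = -1/3 ≈ -0.33333)
D(M) = 121 (D(M) = 11**2 = 121)
(D(u) + C(0, -2))*(-13) = (121 + 1)*(-13) = 122*(-13) = -1586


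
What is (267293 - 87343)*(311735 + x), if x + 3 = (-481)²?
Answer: 97729585350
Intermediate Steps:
x = 231358 (x = -3 + (-481)² = -3 + 231361 = 231358)
(267293 - 87343)*(311735 + x) = (267293 - 87343)*(311735 + 231358) = 179950*543093 = 97729585350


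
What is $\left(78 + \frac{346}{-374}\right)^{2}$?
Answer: $\frac{207734569}{34969} \approx 5940.5$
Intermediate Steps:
$\left(78 + \frac{346}{-374}\right)^{2} = \left(78 + 346 \left(- \frac{1}{374}\right)\right)^{2} = \left(78 - \frac{173}{187}\right)^{2} = \left(\frac{14413}{187}\right)^{2} = \frac{207734569}{34969}$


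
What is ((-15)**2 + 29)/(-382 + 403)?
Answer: 254/21 ≈ 12.095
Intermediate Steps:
((-15)**2 + 29)/(-382 + 403) = (225 + 29)/21 = 254*(1/21) = 254/21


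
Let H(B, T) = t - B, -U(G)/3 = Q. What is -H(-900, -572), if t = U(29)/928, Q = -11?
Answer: -835233/928 ≈ -900.04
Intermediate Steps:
U(G) = 33 (U(G) = -3*(-11) = 33)
t = 33/928 ≈ 0.035560
H(B, T) = 33/928 - B
-H(-900, -572) = -(33/928 - 1*(-900)) = -(33/928 + 900) = -1*835233/928 = -835233/928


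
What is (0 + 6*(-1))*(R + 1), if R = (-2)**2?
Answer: -30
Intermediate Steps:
R = 4
(0 + 6*(-1))*(R + 1) = (0 + 6*(-1))*(4 + 1) = (0 - 6)*5 = -6*5 = -30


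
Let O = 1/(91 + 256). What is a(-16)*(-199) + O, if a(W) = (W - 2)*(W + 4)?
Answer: -14915447/347 ≈ -42984.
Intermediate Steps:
a(W) = (-2 + W)*(4 + W)
O = 1/347 ≈ 0.0028818
a(-16)*(-199) + O = (-8 + (-16)² + 2*(-16))*(-199) + 1/347 = (-8 + 256 - 32)*(-199) + 1/347 = 216*(-199) + 1/347 = -42984 + 1/347 = -14915447/347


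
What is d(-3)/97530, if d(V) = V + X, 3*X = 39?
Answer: 1/9753 ≈ 0.00010253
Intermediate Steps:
X = 13 (X = (1/3)*39 = 13)
d(V) = 13 + V (d(V) = V + 13 = 13 + V)
d(-3)/97530 = (13 - 3)/97530 = 10*(1/97530) = 1/9753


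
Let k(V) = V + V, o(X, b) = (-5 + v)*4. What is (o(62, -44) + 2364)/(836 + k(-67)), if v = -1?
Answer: 10/3 ≈ 3.3333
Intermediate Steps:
o(X, b) = -24 (o(X, b) = (-5 - 1)*4 = -6*4 = -24)
k(V) = 2*V
(o(62, -44) + 2364)/(836 + k(-67)) = (-24 + 2364)/(836 + 2*(-67)) = 2340/(836 - 134) = 2340/702 = 2340*(1/702) = 10/3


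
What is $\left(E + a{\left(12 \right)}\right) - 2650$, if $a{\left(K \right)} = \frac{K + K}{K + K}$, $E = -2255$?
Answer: $-4904$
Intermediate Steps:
$a{\left(K \right)} = 1$ ($a{\left(K \right)} = \frac{2 K}{2 K} = 2 K \frac{1}{2 K} = 1$)
$\left(E + a{\left(12 \right)}\right) - 2650 = \left(-2255 + 1\right) - 2650 = -2254 - 2650 = -4904$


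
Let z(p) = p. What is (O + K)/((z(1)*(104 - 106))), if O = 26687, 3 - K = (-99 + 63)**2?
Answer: -12697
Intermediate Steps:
K = -1293 (K = 3 - (-99 + 63)**2 = 3 - 1*(-36)**2 = 3 - 1*1296 = 3 - 1296 = -1293)
(O + K)/((z(1)*(104 - 106))) = (26687 - 1293)/((1*(104 - 106))) = 25394/((1*(-2))) = 25394/(-2) = 25394*(-1/2) = -12697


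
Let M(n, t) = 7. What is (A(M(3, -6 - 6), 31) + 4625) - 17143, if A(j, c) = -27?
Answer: -12545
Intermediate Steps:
(A(M(3, -6 - 6), 31) + 4625) - 17143 = (-27 + 4625) - 17143 = 4598 - 17143 = -12545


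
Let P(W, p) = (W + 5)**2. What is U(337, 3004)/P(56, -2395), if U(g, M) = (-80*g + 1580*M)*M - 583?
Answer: 14176956857/3721 ≈ 3.8100e+6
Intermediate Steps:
P(W, p) = (5 + W)**2
U(g, M) = -583 + M*(-80*g + 1580*M) (U(g, M) = M*(-80*g + 1580*M) - 583 = -583 + M*(-80*g + 1580*M))
U(337, 3004)/P(56, -2395) = (-583 + 1580*3004**2 - 80*3004*337)/((5 + 56)**2) = (-583 + 1580*9024016 - 80987840)/(61**2) = (-583 + 14257945280 - 80987840)/3721 = 14176956857*(1/3721) = 14176956857/3721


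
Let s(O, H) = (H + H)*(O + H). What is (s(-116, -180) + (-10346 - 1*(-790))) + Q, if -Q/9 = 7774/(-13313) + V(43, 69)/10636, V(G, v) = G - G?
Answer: 1291484218/13313 ≈ 97009.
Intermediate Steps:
V(G, v) = 0
Q = 69966/13313 (Q = -9*(7774/(-13313) + 0/10636) = -9*(7774*(-1/13313) + 0*(1/10636)) = -9*(-7774/13313 + 0) = -9*(-7774/13313) = 69966/13313 ≈ 5.2555)
s(O, H) = 2*H*(H + O) (s(O, H) = (2*H)*(H + O) = 2*H*(H + O))
(s(-116, -180) + (-10346 - 1*(-790))) + Q = (2*(-180)*(-180 - 116) + (-10346 - 1*(-790))) + 69966/13313 = (2*(-180)*(-296) + (-10346 + 790)) + 69966/13313 = (106560 - 9556) + 69966/13313 = 97004 + 69966/13313 = 1291484218/13313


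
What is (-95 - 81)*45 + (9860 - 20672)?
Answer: -18732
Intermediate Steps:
(-95 - 81)*45 + (9860 - 20672) = -176*45 - 10812 = -7920 - 10812 = -18732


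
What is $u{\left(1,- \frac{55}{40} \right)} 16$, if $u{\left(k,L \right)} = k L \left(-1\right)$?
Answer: $22$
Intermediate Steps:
$u{\left(k,L \right)} = - L k$ ($u{\left(k,L \right)} = L k \left(-1\right) = - L k$)
$u{\left(1,- \frac{55}{40} \right)} 16 = \left(-1\right) \left(- \frac{55}{40}\right) 1 \cdot 16 = \left(-1\right) \left(\left(-55\right) \frac{1}{40}\right) 1 \cdot 16 = \left(-1\right) \left(- \frac{11}{8}\right) 1 \cdot 16 = \frac{11}{8} \cdot 16 = 22$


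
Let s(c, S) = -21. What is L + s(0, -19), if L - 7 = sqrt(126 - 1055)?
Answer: -14 + I*sqrt(929) ≈ -14.0 + 30.479*I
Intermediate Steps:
L = 7 + I*sqrt(929) (L = 7 + sqrt(126 - 1055) = 7 + sqrt(-929) = 7 + I*sqrt(929) ≈ 7.0 + 30.479*I)
L + s(0, -19) = (7 + I*sqrt(929)) - 21 = -14 + I*sqrt(929)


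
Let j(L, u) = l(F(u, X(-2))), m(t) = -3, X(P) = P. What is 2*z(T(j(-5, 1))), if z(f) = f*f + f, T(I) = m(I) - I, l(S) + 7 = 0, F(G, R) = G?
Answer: 40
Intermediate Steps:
l(S) = -7 (l(S) = -7 + 0 = -7)
j(L, u) = -7
T(I) = -3 - I
z(f) = f + f² (z(f) = f² + f = f + f²)
2*z(T(j(-5, 1))) = 2*((-3 - 1*(-7))*(1 + (-3 - 1*(-7)))) = 2*((-3 + 7)*(1 + (-3 + 7))) = 2*(4*(1 + 4)) = 2*(4*5) = 2*20 = 40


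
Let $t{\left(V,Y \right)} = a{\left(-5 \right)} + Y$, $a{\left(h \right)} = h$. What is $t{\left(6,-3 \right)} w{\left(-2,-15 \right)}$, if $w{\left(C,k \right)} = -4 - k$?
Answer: $-88$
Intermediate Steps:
$t{\left(V,Y \right)} = -5 + Y$
$t{\left(6,-3 \right)} w{\left(-2,-15 \right)} = \left(-5 - 3\right) \left(-4 - -15\right) = - 8 \left(-4 + 15\right) = \left(-8\right) 11 = -88$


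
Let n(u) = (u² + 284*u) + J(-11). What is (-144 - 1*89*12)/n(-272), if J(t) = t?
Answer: 1212/3275 ≈ 0.37008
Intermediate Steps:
n(u) = -11 + u² + 284*u (n(u) = (u² + 284*u) - 11 = -11 + u² + 284*u)
(-144 - 1*89*12)/n(-272) = (-144 - 1*89*12)/(-11 + (-272)² + 284*(-272)) = (-144 - 89*12)/(-11 + 73984 - 77248) = (-144 - 1068)/(-3275) = -1212*(-1/3275) = 1212/3275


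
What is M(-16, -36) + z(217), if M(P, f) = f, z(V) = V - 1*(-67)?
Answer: 248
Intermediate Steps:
z(V) = 67 + V (z(V) = V + 67 = 67 + V)
M(-16, -36) + z(217) = -36 + (67 + 217) = -36 + 284 = 248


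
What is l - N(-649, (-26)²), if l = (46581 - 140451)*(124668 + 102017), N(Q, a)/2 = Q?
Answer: -21278919652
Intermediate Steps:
N(Q, a) = 2*Q
l = -21278920950 (l = -93870*226685 = -21278920950)
l - N(-649, (-26)²) = -21278920950 - 2*(-649) = -21278920950 - 1*(-1298) = -21278920950 + 1298 = -21278919652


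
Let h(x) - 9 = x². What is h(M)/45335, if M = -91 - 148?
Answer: 11426/9067 ≈ 1.2602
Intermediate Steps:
M = -239
h(x) = 9 + x²
h(M)/45335 = (9 + (-239)²)/45335 = (9 + 57121)*(1/45335) = 57130*(1/45335) = 11426/9067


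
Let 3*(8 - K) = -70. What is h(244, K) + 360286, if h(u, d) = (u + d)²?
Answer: 3924850/9 ≈ 4.3609e+5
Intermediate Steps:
K = 94/3 (K = 8 - ⅓*(-70) = 8 + 70/3 = 94/3 ≈ 31.333)
h(u, d) = (d + u)²
h(244, K) + 360286 = (94/3 + 244)² + 360286 = (826/3)² + 360286 = 682276/9 + 360286 = 3924850/9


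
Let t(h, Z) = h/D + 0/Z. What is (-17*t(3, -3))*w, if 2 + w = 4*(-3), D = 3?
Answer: 238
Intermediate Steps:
w = -14 (w = -2 + 4*(-3) = -2 - 12 = -14)
t(h, Z) = h/3 (t(h, Z) = h/3 + 0/Z = h*(⅓) + 0 = h/3 + 0 = h/3)
(-17*t(3, -3))*w = -17*3/3*(-14) = -17*1*(-14) = -17*(-14) = 238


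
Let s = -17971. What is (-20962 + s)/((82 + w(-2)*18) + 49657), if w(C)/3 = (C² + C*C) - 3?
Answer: -38933/50009 ≈ -0.77852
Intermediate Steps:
w(C) = -9 + 6*C² (w(C) = 3*((C² + C*C) - 3) = 3*((C² + C²) - 3) = 3*(2*C² - 3) = 3*(-3 + 2*C²) = -9 + 6*C²)
(-20962 + s)/((82 + w(-2)*18) + 49657) = (-20962 - 17971)/((82 + (-9 + 6*(-2)²)*18) + 49657) = -38933/((82 + (-9 + 6*4)*18) + 49657) = -38933/((82 + (-9 + 24)*18) + 49657) = -38933/((82 + 15*18) + 49657) = -38933/((82 + 270) + 49657) = -38933/(352 + 49657) = -38933/50009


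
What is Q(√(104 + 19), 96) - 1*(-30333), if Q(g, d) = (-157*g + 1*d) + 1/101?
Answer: 3073330/101 - 157*√123 ≈ 28688.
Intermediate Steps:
Q(g, d) = 1/101 + d - 157*g (Q(g, d) = (-157*g + d) + 1/101 = (d - 157*g) + 1/101 = 1/101 + d - 157*g)
Q(√(104 + 19), 96) - 1*(-30333) = (1/101 + 96 - 157*√(104 + 19)) - 1*(-30333) = (1/101 + 96 - 157*√123) + 30333 = (9697/101 - 157*√123) + 30333 = 3073330/101 - 157*√123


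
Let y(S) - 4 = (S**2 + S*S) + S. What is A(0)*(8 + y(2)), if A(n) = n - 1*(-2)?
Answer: 44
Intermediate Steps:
A(n) = 2 + n (A(n) = n + 2 = 2 + n)
y(S) = 4 + S + 2*S**2 (y(S) = 4 + ((S**2 + S*S) + S) = 4 + ((S**2 + S**2) + S) = 4 + (2*S**2 + S) = 4 + (S + 2*S**2) = 4 + S + 2*S**2)
A(0)*(8 + y(2)) = (2 + 0)*(8 + (4 + 2 + 2*2**2)) = 2*(8 + (4 + 2 + 2*4)) = 2*(8 + (4 + 2 + 8)) = 2*(8 + 14) = 2*22 = 44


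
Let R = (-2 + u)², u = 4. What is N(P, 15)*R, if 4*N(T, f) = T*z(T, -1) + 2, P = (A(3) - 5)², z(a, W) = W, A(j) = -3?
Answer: -62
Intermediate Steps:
P = 64 (P = (-3 - 5)² = (-8)² = 64)
R = 4 (R = (-2 + 4)² = 2² = 4)
N(T, f) = ½ - T/4 (N(T, f) = (T*(-1) + 2)/4 = (-T + 2)/4 = (2 - T)/4 = ½ - T/4)
N(P, 15)*R = (½ - ¼*64)*4 = (½ - 16)*4 = -31/2*4 = -62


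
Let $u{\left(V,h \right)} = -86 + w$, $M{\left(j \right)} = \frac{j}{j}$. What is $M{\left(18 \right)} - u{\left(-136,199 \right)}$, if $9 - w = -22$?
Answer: $56$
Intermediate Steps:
$w = 31$ ($w = 9 - -22 = 9 + 22 = 31$)
$M{\left(j \right)} = 1$
$u{\left(V,h \right)} = -55$ ($u{\left(V,h \right)} = -86 + 31 = -55$)
$M{\left(18 \right)} - u{\left(-136,199 \right)} = 1 - -55 = 1 + 55 = 56$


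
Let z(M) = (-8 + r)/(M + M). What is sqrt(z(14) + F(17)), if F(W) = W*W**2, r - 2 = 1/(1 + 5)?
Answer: sqrt(707442)/12 ≈ 70.091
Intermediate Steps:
r = 13/6 (r = 2 + 1/(1 + 5) = 2 + 1/6 = 13/6 ≈ 2.1667)
F(W) = W**3
z(M) = -35/(12*M) (z(M) = (-8 + 13/6)/(M + M) = -35*1/(2*M)/6 = -35/(12*M))
sqrt(z(14) + F(17)) = sqrt(-35/12/14 + 17**3) = sqrt(-35/12*1/14 + 4913) = sqrt(-5/24 + 4913) = sqrt(117907/24) = sqrt(707442)/12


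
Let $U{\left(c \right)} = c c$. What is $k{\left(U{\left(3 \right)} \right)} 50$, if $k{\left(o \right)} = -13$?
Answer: $-650$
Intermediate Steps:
$U{\left(c \right)} = c^{2}$
$k{\left(U{\left(3 \right)} \right)} 50 = \left(-13\right) 50 = -650$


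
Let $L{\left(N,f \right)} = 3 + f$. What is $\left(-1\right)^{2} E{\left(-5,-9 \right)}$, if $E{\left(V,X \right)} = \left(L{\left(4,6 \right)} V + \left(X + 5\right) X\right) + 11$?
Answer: $2$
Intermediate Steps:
$E{\left(V,X \right)} = 11 + 9 V + X \left(5 + X\right)$ ($E{\left(V,X \right)} = \left(\left(3 + 6\right) V + \left(X + 5\right) X\right) + 11 = \left(9 V + \left(5 + X\right) X\right) + 11 = \left(9 V + X \left(5 + X\right)\right) + 11 = 11 + 9 V + X \left(5 + X\right)$)
$\left(-1\right)^{2} E{\left(-5,-9 \right)} = \left(-1\right)^{2} \left(11 + \left(-9\right)^{2} + 5 \left(-9\right) + 9 \left(-5\right)\right) = 1 \left(11 + 81 - 45 - 45\right) = 1 \cdot 2 = 2$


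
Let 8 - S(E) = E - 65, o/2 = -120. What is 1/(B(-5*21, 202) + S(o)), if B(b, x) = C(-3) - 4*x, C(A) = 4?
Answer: -1/491 ≈ -0.0020367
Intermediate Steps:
o = -240 (o = 2*(-120) = -240)
B(b, x) = 4 - 4*x
S(E) = 73 - E (S(E) = 8 - (E - 65) = 8 - (-65 + E) = 8 + (65 - E) = 73 - E)
1/(B(-5*21, 202) + S(o)) = 1/((4 - 4*202) + (73 - 1*(-240))) = 1/((4 - 808) + (73 + 240)) = 1/(-804 + 313) = 1/(-491) = -1/491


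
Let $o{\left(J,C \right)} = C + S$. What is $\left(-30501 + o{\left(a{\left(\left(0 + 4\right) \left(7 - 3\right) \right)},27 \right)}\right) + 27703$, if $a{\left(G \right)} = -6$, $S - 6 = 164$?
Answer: $-2601$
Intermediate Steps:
$S = 170$ ($S = 6 + 164 = 170$)
$o{\left(J,C \right)} = 170 + C$ ($o{\left(J,C \right)} = C + 170 = 170 + C$)
$\left(-30501 + o{\left(a{\left(\left(0 + 4\right) \left(7 - 3\right) \right)},27 \right)}\right) + 27703 = \left(-30501 + \left(170 + 27\right)\right) + 27703 = \left(-30501 + 197\right) + 27703 = -30304 + 27703 = -2601$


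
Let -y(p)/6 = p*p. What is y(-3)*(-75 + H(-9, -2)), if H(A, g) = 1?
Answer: 3996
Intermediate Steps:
y(p) = -6*p² (y(p) = -6*p*p = -6*p²)
y(-3)*(-75 + H(-9, -2)) = (-6*(-3)²)*(-75 + 1) = -6*9*(-74) = -54*(-74) = 3996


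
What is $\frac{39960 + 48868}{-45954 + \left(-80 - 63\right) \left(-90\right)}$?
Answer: $- \frac{22207}{8271} \approx -2.6849$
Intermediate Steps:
$\frac{39960 + 48868}{-45954 + \left(-80 - 63\right) \left(-90\right)} = \frac{88828}{-45954 - -12870} = \frac{88828}{-45954 + 12870} = \frac{88828}{-33084} = 88828 \left(- \frac{1}{33084}\right) = - \frac{22207}{8271}$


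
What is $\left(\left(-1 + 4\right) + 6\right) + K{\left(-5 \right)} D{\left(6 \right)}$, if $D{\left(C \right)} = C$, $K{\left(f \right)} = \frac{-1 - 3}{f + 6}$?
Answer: $-15$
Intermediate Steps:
$K{\left(f \right)} = - \frac{4}{6 + f}$
$\left(\left(-1 + 4\right) + 6\right) + K{\left(-5 \right)} D{\left(6 \right)} = \left(\left(-1 + 4\right) + 6\right) + - \frac{4}{6 - 5} \cdot 6 = \left(3 + 6\right) + - \frac{4}{1} \cdot 6 = 9 + \left(-4\right) 1 \cdot 6 = 9 - 24 = -15$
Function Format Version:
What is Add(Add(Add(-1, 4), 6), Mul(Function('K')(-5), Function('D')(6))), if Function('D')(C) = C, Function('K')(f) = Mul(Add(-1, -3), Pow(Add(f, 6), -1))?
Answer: -15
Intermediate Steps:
Function('K')(f) = Mul(-4, Pow(Add(6, f), -1))
Add(Add(Add(-1, 4), 6), Mul(Function('K')(-5), Function('D')(6))) = Add(Add(Add(-1, 4), 6), Mul(Mul(-4, Pow(Add(6, -5), -1)), 6)) = Add(Add(3, 6), Mul(Mul(-4, Pow(1, -1)), 6)) = Add(9, Mul(Mul(-4, 1), 6)) = Add(9, Mul(-4, 6)) = Add(9, -24) = -15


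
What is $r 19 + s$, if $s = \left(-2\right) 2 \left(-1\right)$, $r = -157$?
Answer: $-2979$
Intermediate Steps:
$s = 4$ ($s = \left(-4\right) \left(-1\right) = 4$)
$r 19 + s = \left(-157\right) 19 + 4 = -2983 + 4 = -2979$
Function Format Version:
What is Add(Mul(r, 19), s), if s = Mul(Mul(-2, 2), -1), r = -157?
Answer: -2979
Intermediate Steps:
s = 4 (s = Mul(-4, -1) = 4)
Add(Mul(r, 19), s) = Add(Mul(-157, 19), 4) = Add(-2983, 4) = -2979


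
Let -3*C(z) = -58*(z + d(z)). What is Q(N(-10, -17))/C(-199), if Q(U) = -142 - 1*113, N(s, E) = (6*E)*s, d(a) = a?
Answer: 765/23084 ≈ 0.033140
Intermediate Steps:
N(s, E) = 6*E*s
Q(U) = -255 (Q(U) = -142 - 113 = -255)
C(z) = 116*z/3 (C(z) = -(-58)*(z + z)/3 = -(-58)*2*z/3 = -(-116)*z/3 = 116*z/3)
Q(N(-10, -17))/C(-199) = -255/((116/3)*(-199)) = -255/(-23084/3) = -255*(-3/23084) = 765/23084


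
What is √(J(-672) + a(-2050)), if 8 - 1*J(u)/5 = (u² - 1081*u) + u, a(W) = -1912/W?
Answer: 2*I*√61846921951/205 ≈ 2426.3*I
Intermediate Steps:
J(u) = 40 - 5*u² + 5400*u (J(u) = 40 - 5*((u² - 1081*u) + u) = 40 - 5*(u² - 1080*u) = 40 + (-5*u² + 5400*u) = 40 - 5*u² + 5400*u)
√(J(-672) + a(-2050)) = √((40 - 5*(-672)² + 5400*(-672)) - 1912/(-2050)) = √((40 - 5*451584 - 3628800) - 1912*(-1/2050)) = √((40 - 2257920 - 3628800) + 956/1025) = √(-5886680 + 956/1025) = √(-6033846044/1025) = 2*I*√61846921951/205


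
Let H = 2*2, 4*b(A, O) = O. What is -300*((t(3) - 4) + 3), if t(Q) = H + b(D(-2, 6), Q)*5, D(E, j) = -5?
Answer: -2025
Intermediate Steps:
b(A, O) = O/4
H = 4
t(Q) = 4 + 5*Q/4 (t(Q) = 4 + (Q/4)*5 = 4 + 5*Q/4)
-300*((t(3) - 4) + 3) = -300*(((4 + (5/4)*3) - 4) + 3) = -300*(((4 + 15/4) - 4) + 3) = -300*((31/4 - 4) + 3) = -300*(15/4 + 3) = -300*27/4 = -2025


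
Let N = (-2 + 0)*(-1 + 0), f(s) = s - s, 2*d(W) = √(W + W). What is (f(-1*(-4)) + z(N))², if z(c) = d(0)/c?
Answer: 0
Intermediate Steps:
d(W) = √2*√W/2 (d(W) = √(W + W)/2 = √(2*W)/2 = (√2*√W)/2 = √2*√W/2)
f(s) = 0
N = 2 (N = -2*(-1) = 2)
z(c) = 0 (z(c) = (√2*√0/2)/c = ((½)*√2*0)/c = 0/c = 0)
(f(-1*(-4)) + z(N))² = (0 + 0)² = 0² = 0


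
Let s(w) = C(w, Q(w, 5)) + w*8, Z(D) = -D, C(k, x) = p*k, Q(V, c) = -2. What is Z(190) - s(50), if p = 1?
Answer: -640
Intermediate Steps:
C(k, x) = k (C(k, x) = 1*k = k)
s(w) = 9*w (s(w) = w + w*8 = w + 8*w = 9*w)
Z(190) - s(50) = -1*190 - 9*50 = -190 - 1*450 = -190 - 450 = -640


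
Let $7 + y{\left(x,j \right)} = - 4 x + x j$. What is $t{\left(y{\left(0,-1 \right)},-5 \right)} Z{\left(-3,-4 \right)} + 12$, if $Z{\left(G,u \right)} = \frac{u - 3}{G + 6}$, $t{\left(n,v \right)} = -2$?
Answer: $\frac{50}{3} \approx 16.667$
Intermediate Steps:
$y{\left(x,j \right)} = -7 - 4 x + j x$ ($y{\left(x,j \right)} = -7 + \left(- 4 x + x j\right) = -7 + \left(- 4 x + j x\right) = -7 - 4 x + j x$)
$Z{\left(G,u \right)} = \frac{-3 + u}{6 + G}$
$t{\left(y{\left(0,-1 \right)},-5 \right)} Z{\left(-3,-4 \right)} + 12 = - 2 \frac{-3 - 4}{6 - 3} + 12 = - 2 \cdot \frac{1}{3} \left(-7\right) + 12 = \left(-2\right) \left(- \frac{7}{3}\right) + 12 = \frac{14}{3} + 12 = \frac{50}{3}$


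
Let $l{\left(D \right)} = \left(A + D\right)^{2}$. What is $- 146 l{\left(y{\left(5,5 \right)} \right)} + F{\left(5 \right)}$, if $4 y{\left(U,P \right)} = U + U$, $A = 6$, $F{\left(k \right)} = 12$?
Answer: $- \frac{21073}{2} \approx -10537.0$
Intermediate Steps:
$y{\left(U,P \right)} = \frac{U}{2}$ ($y{\left(U,P \right)} = \frac{U + U}{4} = \frac{2 U}{4} = \frac{U}{2}$)
$l{\left(D \right)} = \left(6 + D\right)^{2}$
$- 146 l{\left(y{\left(5,5 \right)} \right)} + F{\left(5 \right)} = - 146 \left(6 + \frac{1}{2} \cdot 5\right)^{2} + 12 = - 146 \left(6 + \frac{5}{2}\right)^{2} + 12 = - 146 \left(\frac{17}{2}\right)^{2} + 12 = \left(-146\right) \frac{289}{4} + 12 = - \frac{21097}{2} + 12 = - \frac{21073}{2}$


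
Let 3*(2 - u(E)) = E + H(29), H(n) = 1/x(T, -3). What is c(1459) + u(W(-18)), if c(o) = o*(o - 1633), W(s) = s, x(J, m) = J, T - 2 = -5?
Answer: -2284721/9 ≈ -2.5386e+5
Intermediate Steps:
T = -3 (T = 2 - 5 = -3)
c(o) = o*(-1633 + o)
H(n) = -1/3 (H(n) = 1/(-3) = -1/3)
u(E) = 19/9 - E/3 (u(E) = 2 - (E - 1/3)/3 = 2 - (-1/3 + E)/3 = 2 + (1/9 - E/3) = 19/9 - E/3)
c(1459) + u(W(-18)) = 1459*(-1633 + 1459) + (19/9 - 1/3*(-18)) = 1459*(-174) + (19/9 + 6) = -253866 + 73/9 = -2284721/9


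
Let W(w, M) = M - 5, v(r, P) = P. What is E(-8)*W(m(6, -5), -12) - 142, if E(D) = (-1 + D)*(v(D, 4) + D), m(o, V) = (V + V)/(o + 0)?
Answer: -754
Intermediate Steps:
m(o, V) = 2*V/o (m(o, V) = (2*V)/o = 2*V/o)
W(w, M) = -5 + M
E(D) = (-1 + D)*(4 + D)
E(-8)*W(m(6, -5), -12) - 142 = (-4 + (-8)**2 + 3*(-8))*(-5 - 12) - 142 = (-4 + 64 - 24)*(-17) - 142 = 36*(-17) - 142 = -612 - 142 = -754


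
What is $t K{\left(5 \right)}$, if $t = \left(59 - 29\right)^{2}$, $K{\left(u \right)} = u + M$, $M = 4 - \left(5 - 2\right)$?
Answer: $5400$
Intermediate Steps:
$M = 1$ ($M = 4 - \left(5 - 2\right) = 4 - 3 = 1$)
$K{\left(u \right)} = 1 + u$ ($K{\left(u \right)} = u + 1 = 1 + u$)
$t = 900$ ($t = 30^{2} = 900$)
$t K{\left(5 \right)} = 900 \left(1 + 5\right) = 900 \cdot 6 = 5400$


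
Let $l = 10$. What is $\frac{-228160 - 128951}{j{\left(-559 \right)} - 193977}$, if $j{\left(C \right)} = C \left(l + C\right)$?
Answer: $- \frac{39679}{12546} \approx -3.1627$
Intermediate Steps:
$j{\left(C \right)} = C \left(10 + C\right)$
$\frac{-228160 - 128951}{j{\left(-559 \right)} - 193977} = \frac{-228160 - 128951}{- 559 \left(10 - 559\right) - 193977} = - \frac{357111}{\left(-559\right) \left(-549\right) - 193977} = - \frac{357111}{306891 - 193977} = - \frac{357111}{112914} = \left(-357111\right) \frac{1}{112914} = - \frac{39679}{12546}$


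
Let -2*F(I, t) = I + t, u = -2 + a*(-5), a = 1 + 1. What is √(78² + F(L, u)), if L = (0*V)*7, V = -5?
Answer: √6090 ≈ 78.038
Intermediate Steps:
a = 2
L = 0 (L = (0*(-5))*7 = 0*7 = 0)
u = -12 (u = -2 + 2*(-5) = -2 - 10 = -12)
F(I, t) = -I/2 - t/2 (F(I, t) = -(I + t)/2 = -I/2 - t/2)
√(78² + F(L, u)) = √(78² + (-½*0 - ½*(-12))) = √(6084 + (0 + 6)) = √(6084 + 6) = √6090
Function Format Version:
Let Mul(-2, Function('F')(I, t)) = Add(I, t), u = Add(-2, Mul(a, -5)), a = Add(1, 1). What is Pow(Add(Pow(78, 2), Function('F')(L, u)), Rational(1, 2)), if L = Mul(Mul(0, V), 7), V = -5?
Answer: Pow(6090, Rational(1, 2)) ≈ 78.038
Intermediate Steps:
a = 2
L = 0 (L = Mul(Mul(0, -5), 7) = Mul(0, 7) = 0)
u = -12 (u = Add(-2, Mul(2, -5)) = Add(-2, -10) = -12)
Function('F')(I, t) = Add(Mul(Rational(-1, 2), I), Mul(Rational(-1, 2), t)) (Function('F')(I, t) = Mul(Rational(-1, 2), Add(I, t)) = Add(Mul(Rational(-1, 2), I), Mul(Rational(-1, 2), t)))
Pow(Add(Pow(78, 2), Function('F')(L, u)), Rational(1, 2)) = Pow(Add(Pow(78, 2), Add(Mul(Rational(-1, 2), 0), Mul(Rational(-1, 2), -12))), Rational(1, 2)) = Pow(Add(6084, Add(0, 6)), Rational(1, 2)) = Pow(Add(6084, 6), Rational(1, 2)) = Pow(6090, Rational(1, 2))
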